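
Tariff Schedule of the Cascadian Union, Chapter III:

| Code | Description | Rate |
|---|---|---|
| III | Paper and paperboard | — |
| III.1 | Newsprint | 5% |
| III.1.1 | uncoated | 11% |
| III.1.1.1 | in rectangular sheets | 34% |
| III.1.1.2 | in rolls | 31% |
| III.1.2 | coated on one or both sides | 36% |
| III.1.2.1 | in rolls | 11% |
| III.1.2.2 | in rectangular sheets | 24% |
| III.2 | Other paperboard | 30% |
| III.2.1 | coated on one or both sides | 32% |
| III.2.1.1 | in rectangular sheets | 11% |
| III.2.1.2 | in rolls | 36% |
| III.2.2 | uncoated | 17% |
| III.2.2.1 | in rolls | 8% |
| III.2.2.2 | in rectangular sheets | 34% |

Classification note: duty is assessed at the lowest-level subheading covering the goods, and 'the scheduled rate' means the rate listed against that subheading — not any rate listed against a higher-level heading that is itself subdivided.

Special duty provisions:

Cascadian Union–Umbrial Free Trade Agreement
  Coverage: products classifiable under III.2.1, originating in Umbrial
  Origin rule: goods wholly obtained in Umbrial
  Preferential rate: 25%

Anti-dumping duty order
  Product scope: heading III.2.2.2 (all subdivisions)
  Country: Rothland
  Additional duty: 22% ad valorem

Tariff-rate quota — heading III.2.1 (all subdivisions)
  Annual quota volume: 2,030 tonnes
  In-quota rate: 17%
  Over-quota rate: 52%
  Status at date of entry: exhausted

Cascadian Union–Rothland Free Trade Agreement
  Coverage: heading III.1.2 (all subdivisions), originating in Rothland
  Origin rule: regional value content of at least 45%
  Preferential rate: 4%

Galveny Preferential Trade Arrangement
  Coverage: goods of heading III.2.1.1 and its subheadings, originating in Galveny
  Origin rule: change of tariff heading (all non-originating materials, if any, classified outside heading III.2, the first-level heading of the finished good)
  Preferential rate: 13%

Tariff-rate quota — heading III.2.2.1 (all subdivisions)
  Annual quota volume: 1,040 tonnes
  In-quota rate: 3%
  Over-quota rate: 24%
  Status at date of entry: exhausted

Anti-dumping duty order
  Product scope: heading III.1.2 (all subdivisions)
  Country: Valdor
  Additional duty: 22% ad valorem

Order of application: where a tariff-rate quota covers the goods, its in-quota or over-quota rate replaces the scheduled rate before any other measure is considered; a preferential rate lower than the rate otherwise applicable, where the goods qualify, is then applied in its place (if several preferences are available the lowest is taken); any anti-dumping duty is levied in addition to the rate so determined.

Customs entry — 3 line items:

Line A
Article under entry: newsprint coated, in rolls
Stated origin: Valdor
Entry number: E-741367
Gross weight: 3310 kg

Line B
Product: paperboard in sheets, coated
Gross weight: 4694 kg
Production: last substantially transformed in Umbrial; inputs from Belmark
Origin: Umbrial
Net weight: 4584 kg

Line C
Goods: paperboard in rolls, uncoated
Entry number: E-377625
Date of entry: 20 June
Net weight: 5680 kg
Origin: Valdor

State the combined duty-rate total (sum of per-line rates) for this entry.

Line A: newsprint → III.1; coated → III.1.2; in rolls → III.1.2.1. Scheduled 11%. anti-dumping (Valdor, III.1.2): +22%; total 11% + 22% = 33%. → 33%.
Line B: paperboard → III.2; coated → III.2.1; in sheets → III.2.1.1. Scheduled 11%. quota on III.2.1 exhausted → over-quota 52%; Umbrial agreement on III.2.1: not wholly obtained. → 52%.
Line C: paperboard → III.2; uncoated → III.2.2; in rolls → III.2.2.1. Scheduled 8%. quota on III.2.2.1 exhausted → over-quota 24%. → 24%.
Sum: 33% + 52% + 24% = 109%.

109%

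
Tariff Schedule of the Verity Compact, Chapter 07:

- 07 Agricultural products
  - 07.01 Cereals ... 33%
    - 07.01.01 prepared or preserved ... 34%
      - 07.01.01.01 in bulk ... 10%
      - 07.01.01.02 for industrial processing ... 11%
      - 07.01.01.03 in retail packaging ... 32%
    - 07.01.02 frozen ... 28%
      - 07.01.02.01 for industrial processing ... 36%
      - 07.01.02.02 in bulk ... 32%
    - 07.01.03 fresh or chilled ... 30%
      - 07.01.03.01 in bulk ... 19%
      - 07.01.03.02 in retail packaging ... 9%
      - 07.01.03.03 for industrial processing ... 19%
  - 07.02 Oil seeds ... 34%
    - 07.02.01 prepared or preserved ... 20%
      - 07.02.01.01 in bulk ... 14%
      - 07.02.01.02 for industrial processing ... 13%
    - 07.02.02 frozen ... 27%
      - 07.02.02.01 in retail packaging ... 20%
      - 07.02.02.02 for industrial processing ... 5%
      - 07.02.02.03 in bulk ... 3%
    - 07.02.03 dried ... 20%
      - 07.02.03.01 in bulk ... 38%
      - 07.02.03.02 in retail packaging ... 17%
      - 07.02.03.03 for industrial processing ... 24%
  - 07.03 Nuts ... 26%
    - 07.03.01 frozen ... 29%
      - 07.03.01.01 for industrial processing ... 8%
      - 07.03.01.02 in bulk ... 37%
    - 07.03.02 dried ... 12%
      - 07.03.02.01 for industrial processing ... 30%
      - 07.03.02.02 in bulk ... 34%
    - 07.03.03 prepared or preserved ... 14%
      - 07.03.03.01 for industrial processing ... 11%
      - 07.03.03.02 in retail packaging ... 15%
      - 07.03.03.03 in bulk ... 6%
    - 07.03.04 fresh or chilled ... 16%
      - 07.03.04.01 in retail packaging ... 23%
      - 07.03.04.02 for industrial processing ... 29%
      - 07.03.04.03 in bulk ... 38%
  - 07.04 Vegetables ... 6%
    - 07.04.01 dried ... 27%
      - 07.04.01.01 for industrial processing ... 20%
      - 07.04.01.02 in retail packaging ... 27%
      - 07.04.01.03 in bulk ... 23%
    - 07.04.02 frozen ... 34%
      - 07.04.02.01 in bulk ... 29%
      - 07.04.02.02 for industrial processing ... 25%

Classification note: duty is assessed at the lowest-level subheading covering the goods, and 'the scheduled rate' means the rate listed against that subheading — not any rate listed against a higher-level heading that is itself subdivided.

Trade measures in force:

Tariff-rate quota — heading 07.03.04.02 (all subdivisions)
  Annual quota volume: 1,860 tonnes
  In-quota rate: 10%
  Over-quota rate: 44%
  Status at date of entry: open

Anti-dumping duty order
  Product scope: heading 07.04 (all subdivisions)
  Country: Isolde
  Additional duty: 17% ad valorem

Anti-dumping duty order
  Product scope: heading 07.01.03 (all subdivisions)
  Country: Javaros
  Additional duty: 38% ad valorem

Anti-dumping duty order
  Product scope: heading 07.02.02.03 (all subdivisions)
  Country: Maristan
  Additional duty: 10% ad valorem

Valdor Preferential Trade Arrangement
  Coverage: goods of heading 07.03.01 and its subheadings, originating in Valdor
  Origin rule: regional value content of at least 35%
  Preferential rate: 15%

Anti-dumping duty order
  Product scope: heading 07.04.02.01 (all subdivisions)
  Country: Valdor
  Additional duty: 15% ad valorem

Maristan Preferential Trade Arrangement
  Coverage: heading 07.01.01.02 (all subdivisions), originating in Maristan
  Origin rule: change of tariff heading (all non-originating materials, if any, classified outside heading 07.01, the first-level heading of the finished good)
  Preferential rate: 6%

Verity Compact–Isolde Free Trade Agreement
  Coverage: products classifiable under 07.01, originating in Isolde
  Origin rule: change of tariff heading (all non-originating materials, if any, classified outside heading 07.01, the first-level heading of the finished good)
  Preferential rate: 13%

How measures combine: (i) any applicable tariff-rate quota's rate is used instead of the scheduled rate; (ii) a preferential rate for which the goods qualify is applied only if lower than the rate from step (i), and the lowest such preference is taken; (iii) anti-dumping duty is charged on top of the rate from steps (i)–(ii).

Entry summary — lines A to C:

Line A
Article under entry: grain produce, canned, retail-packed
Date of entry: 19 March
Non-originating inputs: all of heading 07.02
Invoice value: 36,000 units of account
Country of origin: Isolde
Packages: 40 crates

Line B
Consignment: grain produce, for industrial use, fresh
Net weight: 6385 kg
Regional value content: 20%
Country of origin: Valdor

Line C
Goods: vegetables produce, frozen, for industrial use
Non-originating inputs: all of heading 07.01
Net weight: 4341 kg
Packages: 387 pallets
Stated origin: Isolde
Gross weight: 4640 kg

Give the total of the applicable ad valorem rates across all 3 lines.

74%

Line A: grain → 07.01; canned → 07.01.01; retail-packed → 07.01.01.03. Scheduled 32%. Isolde agreement on 07.01: CTH met → 13% available; preferential 13%. → 13%.
Line B: grain → 07.01; fresh → 07.01.03; for industrial use → 07.01.03.03. Scheduled 19%. Valdor agreement on 07.03.01: 07.01.03.03 not covered. → 19%.
Line C: vegetables → 07.04; frozen → 07.04.02; for industrial use → 07.04.02.02. Scheduled 25%. Isolde agreement on 07.01: 07.04.02.02 not covered; anti-dumping (Isolde, 07.04): +17%; total 25% + 17% = 42%. → 42%.
Sum: 13% + 19% + 42% = 74%.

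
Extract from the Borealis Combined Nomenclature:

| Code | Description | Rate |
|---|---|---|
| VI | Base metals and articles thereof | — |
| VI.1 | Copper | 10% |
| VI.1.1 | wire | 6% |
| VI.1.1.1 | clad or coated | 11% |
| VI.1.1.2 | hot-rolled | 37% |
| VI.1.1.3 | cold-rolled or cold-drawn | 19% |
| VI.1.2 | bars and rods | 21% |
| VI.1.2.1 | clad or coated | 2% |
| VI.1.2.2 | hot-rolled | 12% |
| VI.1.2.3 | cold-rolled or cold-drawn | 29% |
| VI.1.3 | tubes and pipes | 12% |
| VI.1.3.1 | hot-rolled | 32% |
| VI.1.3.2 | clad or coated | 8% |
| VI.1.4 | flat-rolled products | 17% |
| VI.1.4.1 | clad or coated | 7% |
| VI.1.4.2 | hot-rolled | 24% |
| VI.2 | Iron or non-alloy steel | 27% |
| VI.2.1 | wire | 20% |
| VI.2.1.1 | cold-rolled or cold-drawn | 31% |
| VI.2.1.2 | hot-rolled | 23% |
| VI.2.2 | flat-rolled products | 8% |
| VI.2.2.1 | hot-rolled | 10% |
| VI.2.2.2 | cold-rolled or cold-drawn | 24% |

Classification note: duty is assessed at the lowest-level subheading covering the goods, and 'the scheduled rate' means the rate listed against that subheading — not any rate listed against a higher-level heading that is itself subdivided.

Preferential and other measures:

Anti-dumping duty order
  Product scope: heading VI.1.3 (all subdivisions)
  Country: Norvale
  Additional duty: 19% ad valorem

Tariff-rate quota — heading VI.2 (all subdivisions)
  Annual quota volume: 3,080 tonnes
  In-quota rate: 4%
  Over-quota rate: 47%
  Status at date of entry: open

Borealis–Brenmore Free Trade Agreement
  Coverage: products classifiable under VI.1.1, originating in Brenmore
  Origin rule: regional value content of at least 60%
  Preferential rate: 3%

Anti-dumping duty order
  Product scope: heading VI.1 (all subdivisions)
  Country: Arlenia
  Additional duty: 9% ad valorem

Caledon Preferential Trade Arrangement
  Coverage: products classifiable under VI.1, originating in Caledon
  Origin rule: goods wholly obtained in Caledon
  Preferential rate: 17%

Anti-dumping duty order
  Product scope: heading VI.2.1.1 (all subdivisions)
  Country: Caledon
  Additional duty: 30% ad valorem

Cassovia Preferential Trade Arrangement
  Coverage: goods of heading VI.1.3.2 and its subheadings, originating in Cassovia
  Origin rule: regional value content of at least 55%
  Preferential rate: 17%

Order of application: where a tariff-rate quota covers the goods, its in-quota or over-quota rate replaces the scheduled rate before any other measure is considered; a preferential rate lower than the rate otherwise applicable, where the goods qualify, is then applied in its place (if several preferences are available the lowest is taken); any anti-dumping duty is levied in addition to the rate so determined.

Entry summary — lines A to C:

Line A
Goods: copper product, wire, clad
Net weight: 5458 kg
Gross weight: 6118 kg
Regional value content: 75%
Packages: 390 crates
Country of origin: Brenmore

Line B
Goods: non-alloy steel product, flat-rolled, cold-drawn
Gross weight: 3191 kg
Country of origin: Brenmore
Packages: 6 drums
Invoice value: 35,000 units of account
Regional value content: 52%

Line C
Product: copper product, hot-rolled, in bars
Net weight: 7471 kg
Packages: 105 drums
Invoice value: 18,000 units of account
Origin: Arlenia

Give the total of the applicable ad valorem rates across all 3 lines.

28%

Line A: copper → VI.1; wire → VI.1.1; clad → VI.1.1.1. Scheduled 11%. Brenmore agreement on VI.1.1: RVC ≥ 60% → 3% available; preferential 3%. → 3%.
Line B: non-alloy steel → VI.2; flat-rolled → VI.2.2; cold-drawn → VI.2.2.2. Scheduled 24%. quota on VI.2 open → in-quota 4%; Brenmore agreement on VI.1.1: VI.2.2.2 not covered. → 4%.
Line C: copper → VI.1; in bars → VI.1.2; hot-rolled → VI.1.2.2. Scheduled 12%. anti-dumping (Arlenia, VI.1): +9%; total 12% + 9% = 21%. → 21%.
Sum: 3% + 4% + 21% = 28%.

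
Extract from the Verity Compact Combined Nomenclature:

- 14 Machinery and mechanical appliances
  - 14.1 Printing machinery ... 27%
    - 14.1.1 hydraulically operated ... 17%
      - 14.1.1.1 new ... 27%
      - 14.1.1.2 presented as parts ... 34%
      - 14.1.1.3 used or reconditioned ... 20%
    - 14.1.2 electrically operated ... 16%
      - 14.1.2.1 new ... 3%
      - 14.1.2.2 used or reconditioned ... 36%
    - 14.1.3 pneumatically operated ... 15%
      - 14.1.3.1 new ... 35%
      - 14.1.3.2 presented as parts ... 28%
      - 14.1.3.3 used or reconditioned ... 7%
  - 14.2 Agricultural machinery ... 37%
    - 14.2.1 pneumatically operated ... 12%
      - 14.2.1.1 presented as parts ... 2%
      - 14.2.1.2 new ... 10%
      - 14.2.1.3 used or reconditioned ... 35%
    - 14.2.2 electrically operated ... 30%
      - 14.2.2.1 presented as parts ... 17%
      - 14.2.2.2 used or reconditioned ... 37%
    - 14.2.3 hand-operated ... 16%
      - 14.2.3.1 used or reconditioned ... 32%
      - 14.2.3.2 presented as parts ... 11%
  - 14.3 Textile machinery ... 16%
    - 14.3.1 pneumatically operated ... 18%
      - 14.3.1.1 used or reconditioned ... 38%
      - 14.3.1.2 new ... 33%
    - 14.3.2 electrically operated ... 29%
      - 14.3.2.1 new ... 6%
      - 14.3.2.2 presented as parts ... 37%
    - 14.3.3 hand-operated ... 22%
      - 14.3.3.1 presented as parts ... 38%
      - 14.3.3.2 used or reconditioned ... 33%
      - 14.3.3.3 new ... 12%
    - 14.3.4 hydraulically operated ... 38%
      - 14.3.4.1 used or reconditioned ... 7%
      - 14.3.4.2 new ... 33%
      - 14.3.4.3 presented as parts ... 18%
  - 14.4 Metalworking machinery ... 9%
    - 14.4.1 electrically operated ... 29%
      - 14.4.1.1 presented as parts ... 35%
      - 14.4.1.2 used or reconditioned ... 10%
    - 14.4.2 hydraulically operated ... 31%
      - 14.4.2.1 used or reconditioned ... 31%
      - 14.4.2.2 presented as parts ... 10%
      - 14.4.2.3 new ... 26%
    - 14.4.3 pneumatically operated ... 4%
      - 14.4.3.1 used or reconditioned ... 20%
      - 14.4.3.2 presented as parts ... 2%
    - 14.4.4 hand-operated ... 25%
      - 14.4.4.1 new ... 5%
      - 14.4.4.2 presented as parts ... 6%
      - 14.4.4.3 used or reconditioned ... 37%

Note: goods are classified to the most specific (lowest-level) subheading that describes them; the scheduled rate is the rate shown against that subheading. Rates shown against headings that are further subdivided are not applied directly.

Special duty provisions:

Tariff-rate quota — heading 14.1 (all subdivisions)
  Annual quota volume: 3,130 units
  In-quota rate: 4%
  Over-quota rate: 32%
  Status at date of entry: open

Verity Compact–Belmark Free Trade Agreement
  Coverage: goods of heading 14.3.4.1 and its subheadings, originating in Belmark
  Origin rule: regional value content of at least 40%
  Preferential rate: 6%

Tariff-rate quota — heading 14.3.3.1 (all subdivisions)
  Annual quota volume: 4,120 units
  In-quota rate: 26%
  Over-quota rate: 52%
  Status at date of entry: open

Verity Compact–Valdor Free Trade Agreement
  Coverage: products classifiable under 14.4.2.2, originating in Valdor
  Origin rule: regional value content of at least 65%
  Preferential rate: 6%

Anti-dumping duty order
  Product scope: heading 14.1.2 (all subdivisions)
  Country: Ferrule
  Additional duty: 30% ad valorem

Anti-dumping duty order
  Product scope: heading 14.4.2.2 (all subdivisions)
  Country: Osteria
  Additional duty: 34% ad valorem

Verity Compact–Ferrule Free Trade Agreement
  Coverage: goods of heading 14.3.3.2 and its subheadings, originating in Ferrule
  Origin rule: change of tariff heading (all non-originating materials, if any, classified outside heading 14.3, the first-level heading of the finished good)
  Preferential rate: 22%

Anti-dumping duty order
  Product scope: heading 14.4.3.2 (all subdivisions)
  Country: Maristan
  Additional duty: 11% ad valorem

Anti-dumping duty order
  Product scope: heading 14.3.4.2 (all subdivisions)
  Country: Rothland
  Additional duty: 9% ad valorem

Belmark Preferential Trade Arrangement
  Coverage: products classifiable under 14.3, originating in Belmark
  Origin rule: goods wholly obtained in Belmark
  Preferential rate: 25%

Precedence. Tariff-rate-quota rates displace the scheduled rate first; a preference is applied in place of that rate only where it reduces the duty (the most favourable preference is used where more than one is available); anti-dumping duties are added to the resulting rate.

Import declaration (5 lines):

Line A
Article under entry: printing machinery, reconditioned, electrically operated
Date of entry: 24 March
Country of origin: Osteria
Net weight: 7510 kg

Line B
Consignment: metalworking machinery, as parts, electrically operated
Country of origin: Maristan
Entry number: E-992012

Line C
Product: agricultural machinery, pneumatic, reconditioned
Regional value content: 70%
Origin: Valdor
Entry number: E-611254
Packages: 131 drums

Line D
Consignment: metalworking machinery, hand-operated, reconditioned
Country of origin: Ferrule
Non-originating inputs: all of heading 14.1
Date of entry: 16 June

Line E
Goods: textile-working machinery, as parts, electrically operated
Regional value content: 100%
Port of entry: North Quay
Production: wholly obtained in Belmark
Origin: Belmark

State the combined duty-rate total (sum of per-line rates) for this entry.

Line A: printing → 14.1; electrically operated → 14.1.2; reconditioned → 14.1.2.2. Scheduled 36%. quota on 14.1 open → in-quota 4%. → 4%.
Line B: metalworking → 14.4; electrically operated → 14.4.1; as parts → 14.4.1.1. Scheduled 35%. No special measure applies. → 35%.
Line C: agricultural → 14.2; pneumatic → 14.2.1; reconditioned → 14.2.1.3. Scheduled 35%. Valdor agreement on 14.4.2.2: 14.2.1.3 not covered. → 35%.
Line D: metalworking → 14.4; hand-operated → 14.4.4; reconditioned → 14.4.4.3. Scheduled 37%. Ferrule agreement on 14.3.3.2: 14.4.4.3 not covered. → 37%.
Line E: textile-working → 14.3; electrically operated → 14.3.2; as parts → 14.3.2.2. Scheduled 37%. Belmark agreement on 14.3.4.1: 14.3.2.2 not covered; Belmark agreement on 14.3: wholly obtained → 25% available; preferential 25%. → 25%.
Sum: 4% + 35% + 35% + 37% + 25% = 136%.

136%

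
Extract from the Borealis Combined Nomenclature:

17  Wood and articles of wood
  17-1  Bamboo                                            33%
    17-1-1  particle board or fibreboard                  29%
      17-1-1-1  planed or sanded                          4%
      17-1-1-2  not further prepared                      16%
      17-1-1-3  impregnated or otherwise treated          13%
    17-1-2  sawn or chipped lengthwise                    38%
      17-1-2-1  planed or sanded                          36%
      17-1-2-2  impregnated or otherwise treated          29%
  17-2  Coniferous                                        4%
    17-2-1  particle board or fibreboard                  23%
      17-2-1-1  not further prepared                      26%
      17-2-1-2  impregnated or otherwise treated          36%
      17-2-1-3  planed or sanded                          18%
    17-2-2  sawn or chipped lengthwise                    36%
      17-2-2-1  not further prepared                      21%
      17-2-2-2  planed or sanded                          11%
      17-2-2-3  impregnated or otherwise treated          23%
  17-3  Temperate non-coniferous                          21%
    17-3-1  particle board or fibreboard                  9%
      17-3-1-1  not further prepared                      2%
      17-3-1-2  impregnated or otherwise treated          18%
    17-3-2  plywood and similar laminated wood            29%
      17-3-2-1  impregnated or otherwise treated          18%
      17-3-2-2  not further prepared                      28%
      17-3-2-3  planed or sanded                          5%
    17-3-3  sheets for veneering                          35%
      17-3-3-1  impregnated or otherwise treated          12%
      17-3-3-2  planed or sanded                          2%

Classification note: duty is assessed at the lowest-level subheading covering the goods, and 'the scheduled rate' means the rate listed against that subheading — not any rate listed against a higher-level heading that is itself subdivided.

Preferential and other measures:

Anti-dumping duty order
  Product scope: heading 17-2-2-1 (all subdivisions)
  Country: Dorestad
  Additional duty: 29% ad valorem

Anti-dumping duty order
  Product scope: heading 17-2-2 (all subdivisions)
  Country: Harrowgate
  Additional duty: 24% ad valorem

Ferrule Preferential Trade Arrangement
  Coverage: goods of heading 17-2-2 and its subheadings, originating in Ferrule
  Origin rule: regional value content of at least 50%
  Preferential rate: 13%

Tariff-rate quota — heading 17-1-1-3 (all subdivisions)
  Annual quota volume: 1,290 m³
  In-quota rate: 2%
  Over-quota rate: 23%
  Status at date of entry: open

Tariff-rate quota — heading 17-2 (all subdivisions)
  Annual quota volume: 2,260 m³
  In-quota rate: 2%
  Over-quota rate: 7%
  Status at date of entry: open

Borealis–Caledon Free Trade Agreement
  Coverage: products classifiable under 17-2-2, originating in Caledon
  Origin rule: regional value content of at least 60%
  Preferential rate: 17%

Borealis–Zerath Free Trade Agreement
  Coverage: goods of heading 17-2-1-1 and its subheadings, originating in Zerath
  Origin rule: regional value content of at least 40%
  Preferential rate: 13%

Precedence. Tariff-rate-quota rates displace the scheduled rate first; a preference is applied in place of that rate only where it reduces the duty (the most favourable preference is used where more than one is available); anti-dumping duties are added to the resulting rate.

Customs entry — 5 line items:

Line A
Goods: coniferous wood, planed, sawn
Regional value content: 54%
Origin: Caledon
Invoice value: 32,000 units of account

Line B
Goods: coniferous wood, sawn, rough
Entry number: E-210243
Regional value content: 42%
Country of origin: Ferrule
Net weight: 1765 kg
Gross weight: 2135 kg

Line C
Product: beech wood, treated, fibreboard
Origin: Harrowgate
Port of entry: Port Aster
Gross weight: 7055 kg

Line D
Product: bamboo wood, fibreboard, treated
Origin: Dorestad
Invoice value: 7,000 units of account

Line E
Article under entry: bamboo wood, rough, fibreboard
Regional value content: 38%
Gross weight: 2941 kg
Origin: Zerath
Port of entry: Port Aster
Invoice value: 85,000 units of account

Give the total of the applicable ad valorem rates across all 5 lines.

Line A: coniferous → 17-2; sawn → 17-2-2; planed → 17-2-2-2. Scheduled 11%. quota on 17-2 open → in-quota 2%; Caledon agreement on 17-2-2: RVC < 60%. → 2%.
Line B: coniferous → 17-2; sawn → 17-2-2; rough → 17-2-2-1. Scheduled 21%. quota on 17-2 open → in-quota 2%; Ferrule agreement on 17-2-2: RVC < 50%. → 2%.
Line C: beech → 17-3; fibreboard → 17-3-1; treated → 17-3-1-2. Scheduled 18%. No special measure applies. → 18%.
Line D: bamboo → 17-1; fibreboard → 17-1-1; treated → 17-1-1-3. Scheduled 13%. quota on 17-1-1-3 open → in-quota 2%. → 2%.
Line E: bamboo → 17-1; fibreboard → 17-1-1; rough → 17-1-1-2. Scheduled 16%. Zerath agreement on 17-2-1-1: 17-1-1-2 not covered. → 16%.
Sum: 2% + 2% + 18% + 2% + 16% = 40%.

40%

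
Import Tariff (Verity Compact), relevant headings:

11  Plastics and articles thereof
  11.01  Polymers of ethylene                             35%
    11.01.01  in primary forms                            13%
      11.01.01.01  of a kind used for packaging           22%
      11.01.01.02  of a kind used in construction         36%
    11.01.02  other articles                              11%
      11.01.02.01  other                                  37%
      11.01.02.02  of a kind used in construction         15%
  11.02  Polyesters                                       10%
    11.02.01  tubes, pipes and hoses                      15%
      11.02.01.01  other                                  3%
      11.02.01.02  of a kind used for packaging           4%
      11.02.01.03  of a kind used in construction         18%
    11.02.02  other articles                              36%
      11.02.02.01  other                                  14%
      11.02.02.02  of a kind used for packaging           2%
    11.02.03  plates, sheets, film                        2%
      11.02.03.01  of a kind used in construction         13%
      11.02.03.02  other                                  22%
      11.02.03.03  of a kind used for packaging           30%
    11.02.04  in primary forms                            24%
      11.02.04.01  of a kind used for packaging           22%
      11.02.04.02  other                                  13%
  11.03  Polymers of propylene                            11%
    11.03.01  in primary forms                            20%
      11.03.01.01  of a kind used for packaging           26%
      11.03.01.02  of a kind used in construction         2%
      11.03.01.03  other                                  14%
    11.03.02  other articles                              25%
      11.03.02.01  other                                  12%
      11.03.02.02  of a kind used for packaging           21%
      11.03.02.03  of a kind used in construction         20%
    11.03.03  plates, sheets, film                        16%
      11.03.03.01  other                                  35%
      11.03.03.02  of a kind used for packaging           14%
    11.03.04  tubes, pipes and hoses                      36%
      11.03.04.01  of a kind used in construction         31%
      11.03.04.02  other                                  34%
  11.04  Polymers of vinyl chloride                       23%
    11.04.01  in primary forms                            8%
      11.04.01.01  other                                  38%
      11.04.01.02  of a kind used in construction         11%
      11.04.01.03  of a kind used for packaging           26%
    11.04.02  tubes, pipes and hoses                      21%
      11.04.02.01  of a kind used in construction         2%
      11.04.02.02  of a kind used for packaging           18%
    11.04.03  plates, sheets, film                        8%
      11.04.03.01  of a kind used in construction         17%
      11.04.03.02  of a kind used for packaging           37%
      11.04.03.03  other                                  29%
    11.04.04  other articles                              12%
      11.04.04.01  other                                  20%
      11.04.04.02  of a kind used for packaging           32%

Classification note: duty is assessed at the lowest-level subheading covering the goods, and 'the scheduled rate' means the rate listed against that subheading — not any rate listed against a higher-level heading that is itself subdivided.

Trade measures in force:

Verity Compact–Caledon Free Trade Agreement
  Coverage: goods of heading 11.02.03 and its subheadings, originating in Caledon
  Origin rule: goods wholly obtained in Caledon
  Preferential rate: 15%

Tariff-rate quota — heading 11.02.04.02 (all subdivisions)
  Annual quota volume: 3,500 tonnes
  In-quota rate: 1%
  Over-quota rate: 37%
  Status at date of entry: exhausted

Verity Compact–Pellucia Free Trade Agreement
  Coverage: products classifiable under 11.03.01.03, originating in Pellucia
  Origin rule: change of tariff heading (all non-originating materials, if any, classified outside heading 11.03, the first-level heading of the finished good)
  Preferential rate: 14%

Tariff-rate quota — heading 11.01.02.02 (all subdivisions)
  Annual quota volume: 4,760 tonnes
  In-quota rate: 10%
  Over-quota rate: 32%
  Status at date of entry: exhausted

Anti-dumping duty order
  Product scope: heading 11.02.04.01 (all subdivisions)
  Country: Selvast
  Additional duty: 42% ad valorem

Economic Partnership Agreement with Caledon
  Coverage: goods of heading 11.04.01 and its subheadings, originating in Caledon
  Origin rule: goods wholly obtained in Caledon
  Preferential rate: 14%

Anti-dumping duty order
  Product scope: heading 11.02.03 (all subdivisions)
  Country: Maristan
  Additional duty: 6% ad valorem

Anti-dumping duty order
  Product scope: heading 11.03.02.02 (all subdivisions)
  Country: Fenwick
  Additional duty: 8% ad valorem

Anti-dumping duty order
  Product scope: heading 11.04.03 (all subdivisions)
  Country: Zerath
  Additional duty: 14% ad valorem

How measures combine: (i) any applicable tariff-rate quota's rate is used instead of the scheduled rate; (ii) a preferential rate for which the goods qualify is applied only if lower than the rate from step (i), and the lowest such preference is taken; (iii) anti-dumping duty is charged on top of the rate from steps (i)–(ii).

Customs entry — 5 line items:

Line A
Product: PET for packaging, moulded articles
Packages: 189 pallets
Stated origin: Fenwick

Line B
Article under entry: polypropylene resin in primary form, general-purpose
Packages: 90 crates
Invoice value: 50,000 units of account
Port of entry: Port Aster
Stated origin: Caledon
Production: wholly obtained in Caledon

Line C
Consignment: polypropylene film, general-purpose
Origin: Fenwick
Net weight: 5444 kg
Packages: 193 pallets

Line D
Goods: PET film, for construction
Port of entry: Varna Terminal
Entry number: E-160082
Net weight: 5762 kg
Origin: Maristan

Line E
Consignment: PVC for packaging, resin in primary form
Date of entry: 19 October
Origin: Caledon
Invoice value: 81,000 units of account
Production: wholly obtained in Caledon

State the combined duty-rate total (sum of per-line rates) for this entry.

Line A: PET → 11.02; moulded articles → 11.02.02; for packaging → 11.02.02.02. Scheduled 2%. No special measure applies. → 2%.
Line B: polypropylene → 11.03; resin in primary form → 11.03.01; general-purpose → 11.03.01.03. Scheduled 14%. Caledon agreement on 11.02.03: 11.03.01.03 not covered; Caledon agreement on 11.04.01: 11.03.01.03 not covered. → 14%.
Line C: polypropylene → 11.03; film → 11.03.03; general-purpose → 11.03.03.01. Scheduled 35%. No special measure applies. → 35%.
Line D: PET → 11.02; film → 11.02.03; for construction → 11.02.03.01. Scheduled 13%. anti-dumping (Maristan, 11.02.03): +6%; total 13% + 6% = 19%. → 19%.
Line E: PVC → 11.04; resin in primary form → 11.04.01; for packaging → 11.04.01.03. Scheduled 26%. Caledon agreement on 11.02.03: 11.04.01.03 not covered; Caledon agreement on 11.04.01: wholly obtained → 14% available; preferential 14%. → 14%.
Sum: 2% + 14% + 35% + 19% + 14% = 84%.

84%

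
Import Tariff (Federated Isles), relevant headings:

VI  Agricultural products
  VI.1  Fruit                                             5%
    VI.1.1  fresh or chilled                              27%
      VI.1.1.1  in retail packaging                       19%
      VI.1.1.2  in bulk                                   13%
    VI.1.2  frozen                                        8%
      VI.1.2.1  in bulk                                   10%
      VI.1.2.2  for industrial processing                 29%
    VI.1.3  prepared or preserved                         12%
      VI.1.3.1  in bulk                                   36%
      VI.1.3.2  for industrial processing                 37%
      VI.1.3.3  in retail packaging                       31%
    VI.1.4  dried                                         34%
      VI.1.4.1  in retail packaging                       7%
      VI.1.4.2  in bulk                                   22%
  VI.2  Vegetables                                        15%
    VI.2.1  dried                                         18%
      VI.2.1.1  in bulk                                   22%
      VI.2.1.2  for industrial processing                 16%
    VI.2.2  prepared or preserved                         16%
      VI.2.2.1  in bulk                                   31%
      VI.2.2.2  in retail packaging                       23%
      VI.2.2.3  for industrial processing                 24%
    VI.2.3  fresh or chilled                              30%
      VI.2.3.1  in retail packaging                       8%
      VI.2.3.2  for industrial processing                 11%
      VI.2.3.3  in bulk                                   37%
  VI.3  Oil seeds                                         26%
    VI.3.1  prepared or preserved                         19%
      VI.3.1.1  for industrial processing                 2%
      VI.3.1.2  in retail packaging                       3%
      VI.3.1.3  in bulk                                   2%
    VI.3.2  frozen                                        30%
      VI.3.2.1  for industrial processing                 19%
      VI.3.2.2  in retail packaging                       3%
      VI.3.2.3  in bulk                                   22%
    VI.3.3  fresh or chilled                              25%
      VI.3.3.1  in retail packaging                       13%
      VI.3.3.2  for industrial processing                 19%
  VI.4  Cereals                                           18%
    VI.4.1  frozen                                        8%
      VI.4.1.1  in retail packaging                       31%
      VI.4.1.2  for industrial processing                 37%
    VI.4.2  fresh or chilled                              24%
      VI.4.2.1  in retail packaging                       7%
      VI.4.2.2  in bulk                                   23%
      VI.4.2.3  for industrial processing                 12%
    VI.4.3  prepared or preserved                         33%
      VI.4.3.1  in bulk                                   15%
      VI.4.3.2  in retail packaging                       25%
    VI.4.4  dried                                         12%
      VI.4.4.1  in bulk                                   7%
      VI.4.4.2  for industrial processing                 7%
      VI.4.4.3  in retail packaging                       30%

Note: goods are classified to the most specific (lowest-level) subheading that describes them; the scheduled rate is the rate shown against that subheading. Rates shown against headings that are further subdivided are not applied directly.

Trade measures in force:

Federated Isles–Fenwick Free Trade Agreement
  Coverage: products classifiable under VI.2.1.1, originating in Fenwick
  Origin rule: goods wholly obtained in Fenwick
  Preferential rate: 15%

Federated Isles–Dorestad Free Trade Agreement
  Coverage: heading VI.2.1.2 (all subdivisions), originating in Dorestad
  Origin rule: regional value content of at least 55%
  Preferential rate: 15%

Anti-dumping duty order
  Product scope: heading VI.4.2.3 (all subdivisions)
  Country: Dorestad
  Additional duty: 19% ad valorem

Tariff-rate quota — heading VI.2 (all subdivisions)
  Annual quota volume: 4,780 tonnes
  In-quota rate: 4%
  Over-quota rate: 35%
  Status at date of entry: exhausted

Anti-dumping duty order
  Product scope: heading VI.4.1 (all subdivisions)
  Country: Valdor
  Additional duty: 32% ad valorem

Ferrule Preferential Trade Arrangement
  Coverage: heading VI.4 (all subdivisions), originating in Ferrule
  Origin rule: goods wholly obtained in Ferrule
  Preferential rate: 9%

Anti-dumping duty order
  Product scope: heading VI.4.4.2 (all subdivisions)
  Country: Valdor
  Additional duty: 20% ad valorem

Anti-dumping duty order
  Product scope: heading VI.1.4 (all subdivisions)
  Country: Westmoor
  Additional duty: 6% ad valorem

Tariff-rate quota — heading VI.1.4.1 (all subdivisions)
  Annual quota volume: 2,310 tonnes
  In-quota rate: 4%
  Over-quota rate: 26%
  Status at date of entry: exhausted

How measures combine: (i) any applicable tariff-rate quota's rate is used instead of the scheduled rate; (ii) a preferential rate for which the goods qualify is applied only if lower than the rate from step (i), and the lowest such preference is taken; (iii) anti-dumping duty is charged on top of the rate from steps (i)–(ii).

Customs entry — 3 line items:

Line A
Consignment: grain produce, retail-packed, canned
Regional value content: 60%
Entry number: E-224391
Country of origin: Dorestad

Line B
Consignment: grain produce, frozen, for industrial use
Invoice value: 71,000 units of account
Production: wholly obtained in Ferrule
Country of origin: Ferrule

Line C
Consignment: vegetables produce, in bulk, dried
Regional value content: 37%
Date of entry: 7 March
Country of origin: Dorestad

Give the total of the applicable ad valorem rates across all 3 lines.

69%

Line A: grain → VI.4; canned → VI.4.3; retail-packed → VI.4.3.2. Scheduled 25%. Dorestad agreement on VI.2.1.2: VI.4.3.2 not covered. → 25%.
Line B: grain → VI.4; frozen → VI.4.1; for industrial use → VI.4.1.2. Scheduled 37%. Ferrule agreement on VI.4: wholly obtained → 9% available; preferential 9%. → 9%.
Line C: vegetables → VI.2; dried → VI.2.1; in bulk → VI.2.1.1. Scheduled 22%. quota on VI.2 exhausted → over-quota 35%; Dorestad agreement on VI.2.1.2: VI.2.1.1 not covered. → 35%.
Sum: 25% + 9% + 35% = 69%.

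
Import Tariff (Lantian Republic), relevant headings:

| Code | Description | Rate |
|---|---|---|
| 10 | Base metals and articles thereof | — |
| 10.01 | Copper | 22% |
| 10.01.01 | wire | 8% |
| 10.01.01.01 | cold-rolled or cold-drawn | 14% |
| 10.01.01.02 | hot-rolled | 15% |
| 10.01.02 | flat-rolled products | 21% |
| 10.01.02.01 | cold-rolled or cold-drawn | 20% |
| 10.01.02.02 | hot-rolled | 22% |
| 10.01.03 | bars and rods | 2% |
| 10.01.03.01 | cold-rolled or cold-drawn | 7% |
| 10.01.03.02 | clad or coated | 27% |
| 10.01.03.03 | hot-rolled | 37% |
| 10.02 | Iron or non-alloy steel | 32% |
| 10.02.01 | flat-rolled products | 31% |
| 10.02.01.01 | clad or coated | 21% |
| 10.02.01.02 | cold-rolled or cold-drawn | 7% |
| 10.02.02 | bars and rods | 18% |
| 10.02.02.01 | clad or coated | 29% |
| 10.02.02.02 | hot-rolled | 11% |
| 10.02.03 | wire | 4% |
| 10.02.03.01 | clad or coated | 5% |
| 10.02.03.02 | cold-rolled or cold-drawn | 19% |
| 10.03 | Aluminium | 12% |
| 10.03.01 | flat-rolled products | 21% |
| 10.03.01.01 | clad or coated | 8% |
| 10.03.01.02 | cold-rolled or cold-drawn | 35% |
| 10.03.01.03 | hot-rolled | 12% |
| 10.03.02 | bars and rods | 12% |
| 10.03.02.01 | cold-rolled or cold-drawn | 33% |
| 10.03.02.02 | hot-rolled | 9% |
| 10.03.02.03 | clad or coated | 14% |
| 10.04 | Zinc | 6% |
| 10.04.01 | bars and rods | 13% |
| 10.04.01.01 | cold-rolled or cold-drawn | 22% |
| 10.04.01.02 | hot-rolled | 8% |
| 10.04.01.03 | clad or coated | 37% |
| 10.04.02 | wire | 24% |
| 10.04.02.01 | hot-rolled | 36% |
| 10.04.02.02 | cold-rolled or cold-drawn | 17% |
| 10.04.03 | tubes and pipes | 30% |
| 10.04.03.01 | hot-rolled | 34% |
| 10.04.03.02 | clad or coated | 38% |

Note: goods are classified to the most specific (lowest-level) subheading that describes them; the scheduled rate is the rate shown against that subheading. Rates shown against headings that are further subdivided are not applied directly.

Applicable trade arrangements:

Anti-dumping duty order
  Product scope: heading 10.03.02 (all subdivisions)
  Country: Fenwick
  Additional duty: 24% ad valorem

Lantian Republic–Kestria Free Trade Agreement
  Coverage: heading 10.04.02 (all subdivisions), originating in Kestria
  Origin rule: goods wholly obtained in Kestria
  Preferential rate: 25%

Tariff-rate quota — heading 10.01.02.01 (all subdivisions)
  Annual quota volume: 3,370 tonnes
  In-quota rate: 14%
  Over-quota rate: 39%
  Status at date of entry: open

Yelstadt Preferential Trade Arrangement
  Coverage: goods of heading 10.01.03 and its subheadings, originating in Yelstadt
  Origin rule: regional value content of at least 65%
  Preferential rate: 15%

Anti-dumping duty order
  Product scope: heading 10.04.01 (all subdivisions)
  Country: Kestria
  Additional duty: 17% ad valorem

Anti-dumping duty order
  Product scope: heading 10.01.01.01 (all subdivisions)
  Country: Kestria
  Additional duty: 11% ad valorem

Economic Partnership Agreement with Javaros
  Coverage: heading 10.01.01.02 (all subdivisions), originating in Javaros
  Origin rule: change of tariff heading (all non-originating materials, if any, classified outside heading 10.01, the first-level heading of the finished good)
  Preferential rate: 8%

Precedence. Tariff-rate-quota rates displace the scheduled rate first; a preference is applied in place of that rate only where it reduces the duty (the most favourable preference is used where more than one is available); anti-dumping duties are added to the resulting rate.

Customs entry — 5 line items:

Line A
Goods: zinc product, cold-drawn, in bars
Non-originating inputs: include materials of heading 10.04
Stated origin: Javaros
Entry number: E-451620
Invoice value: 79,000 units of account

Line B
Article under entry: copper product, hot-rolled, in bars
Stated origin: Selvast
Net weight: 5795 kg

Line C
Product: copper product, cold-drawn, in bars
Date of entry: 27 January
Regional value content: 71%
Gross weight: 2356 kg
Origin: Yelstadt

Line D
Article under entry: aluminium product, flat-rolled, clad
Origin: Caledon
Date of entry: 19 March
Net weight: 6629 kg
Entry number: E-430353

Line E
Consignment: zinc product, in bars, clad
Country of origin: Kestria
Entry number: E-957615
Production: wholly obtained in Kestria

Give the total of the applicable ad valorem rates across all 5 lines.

Line A: zinc → 10.04; in bars → 10.04.01; cold-drawn → 10.04.01.01. Scheduled 22%. Javaros agreement on 10.01.01.02: 10.04.01.01 not covered. → 22%.
Line B: copper → 10.01; in bars → 10.01.03; hot-rolled → 10.01.03.03. Scheduled 37%. No special measure applies. → 37%.
Line C: copper → 10.01; in bars → 10.01.03; cold-drawn → 10.01.03.01. Scheduled 7%. Yelstadt agreement on 10.01.03: RVC ≥ 65% → 15% available; preference 15% not lower than 7% → no reduction. → 7%.
Line D: aluminium → 10.03; flat-rolled → 10.03.01; clad → 10.03.01.01. Scheduled 8%. No special measure applies. → 8%.
Line E: zinc → 10.04; in bars → 10.04.01; clad → 10.04.01.03. Scheduled 37%. Kestria agreement on 10.04.02: 10.04.01.03 not covered; anti-dumping (Kestria, 10.04.01): +17%; total 37% + 17% = 54%. → 54%.
Sum: 22% + 37% + 7% + 8% + 54% = 128%.

128%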